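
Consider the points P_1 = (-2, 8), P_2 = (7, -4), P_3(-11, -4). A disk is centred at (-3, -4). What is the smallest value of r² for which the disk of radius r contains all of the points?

145

The required radius is the distance from (-3, -4) to the farthest point.
Squared distances: 145, 100, 64.
Maximum is 145, attained at P_1.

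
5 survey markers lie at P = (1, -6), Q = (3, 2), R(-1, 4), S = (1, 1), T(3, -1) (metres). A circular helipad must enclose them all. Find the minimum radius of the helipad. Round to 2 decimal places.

5.10

By Welzl's lemma the MEC is supported by two points (diametrically opposite) or three points (on a circumcircle).
The farthest pair is P–R with squared distance 104. The circle on this segment as diameter has centre (0, -1) and r² = 104/4 = 26.
Check Q: distance² to centre = 18 ≤ 26, so it lies inside.
All remaining points lie in this disk, and no smaller disk contains both endpoints, so this is the minimum enclosing circle.
r = √26 ≈ 5.10.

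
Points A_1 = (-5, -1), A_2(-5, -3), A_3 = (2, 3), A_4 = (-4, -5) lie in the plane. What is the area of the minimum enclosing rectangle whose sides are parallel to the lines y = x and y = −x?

In coordinates u = x + y, v = x − y the rectangle is axis-aligned; the map (x,y)→(u,v) scales areas by 2.
u-values: -6, -8, 5, -9; range = 5 − (-9) = 14.
v-values: -4, -2, -1, 1; range = 1 − (-4) = 5.
Area = (14 × 5) / 2 = 35.

35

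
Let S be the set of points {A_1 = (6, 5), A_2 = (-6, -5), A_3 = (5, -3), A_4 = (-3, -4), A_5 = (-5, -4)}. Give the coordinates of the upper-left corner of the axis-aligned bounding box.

x-range [-6, 6], y-range [-5, 5].
The upper-left corner is (-6, 5).

(-6, 5)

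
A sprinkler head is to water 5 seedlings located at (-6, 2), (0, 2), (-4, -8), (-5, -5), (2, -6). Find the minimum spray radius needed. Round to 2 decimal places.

By Welzl's lemma the MEC is supported by two points (diametrically opposite) or three points (on a circumcircle).
The minimum enclosing circle is determined by three boundary points: (-6, 2), (-4, -8), (2, -6).
Their circumcentre is (-2.5, -2.5) with r² = 32.5.
The farthest remaining point (0, 2) is at distance² 26.5 ≤ 32.5.
r = √(32.5) ≈ 5.70.

5.70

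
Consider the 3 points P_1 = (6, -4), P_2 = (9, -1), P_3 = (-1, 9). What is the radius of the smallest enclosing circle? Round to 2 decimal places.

Side lengths²: P_1P_2² = 18, P_1P_3² = 218, P_2P_3² = 200.
Since P_1P_3² = 218 ≥ 200 + 18 = 218, the angle opposite P_1P_3 is not acute, so the smallest enclosing circle has P_1P_3 as diameter.
Centre = midpoint of P_1P_3 = (2.5, 2.5), r² = 218/4 = 54.5.
r = √(54.5) ≈ 7.38.

7.38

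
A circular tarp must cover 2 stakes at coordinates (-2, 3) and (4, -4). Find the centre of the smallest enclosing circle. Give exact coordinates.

(1, -0.5)

The smallest circle enclosing two points has them as diameter endpoints.
Centre = midpoint = (1, -0.5); r² = |(-2, 3)−(4, -4)|²/4 = 85/4 = 21.25.
Centre = (1, -0.5).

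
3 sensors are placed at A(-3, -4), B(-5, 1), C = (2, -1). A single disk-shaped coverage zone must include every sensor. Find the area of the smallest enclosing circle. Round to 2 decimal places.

42.71

Side lengths²: AB² = 29, AC² = 34, BC² = 53.
Since BC² = 53 < 34 + 29 = 63, the triangle is acute, so the smallest enclosing circle is the circumcircle.
Circumcentre = (-103/62, -35/62), r² = 26129/1922.
Area = π·r² = π·26129/1922 ≈ 42.71.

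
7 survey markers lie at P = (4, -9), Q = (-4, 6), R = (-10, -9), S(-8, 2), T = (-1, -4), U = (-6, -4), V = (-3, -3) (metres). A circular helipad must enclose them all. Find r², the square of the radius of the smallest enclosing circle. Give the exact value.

The minimum enclosing circle of a finite set is fixed by two of the points (as a diameter) or three (as a circumcircle).
The minimum enclosing circle is determined by three boundary points: P, Q, R.
Their circumcentre is (-3, -3.1) with r² = 83.81.
The farthest remaining point S is at distance² 51.01 ≤ 83.81.

83.81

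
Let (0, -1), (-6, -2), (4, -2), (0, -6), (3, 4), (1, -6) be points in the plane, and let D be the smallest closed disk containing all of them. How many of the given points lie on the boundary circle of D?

3

A smallest enclosing disk is always determined by at most three of the input points on its boundary.
The minimum enclosing circle is determined by three boundary points: (-6, -2), (3, 4), (1, -6).
Their circumcentre is (-0.5, -0.5) with r² = 32.5.
The farthest remaining point (0, -6) is at distance² 30.5 ≤ 32.5.
The points at distance exactly r from the centre are (-6, -2), (3, 4), (1, -6) — 3 points.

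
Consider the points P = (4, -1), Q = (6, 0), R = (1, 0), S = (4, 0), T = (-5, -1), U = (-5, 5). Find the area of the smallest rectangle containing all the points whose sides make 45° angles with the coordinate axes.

In coordinates u = x + y, v = x − y the rectangle is axis-aligned; the map (x,y)→(u,v) scales areas by 2.
u-values: 3, 6, 1, 4, -6, 0; range = 6 − (-6) = 12.
v-values: 5, 6, 1, 4, -4, -10; range = 6 − (-10) = 16.
Area = (12 × 16) / 2 = 96.

96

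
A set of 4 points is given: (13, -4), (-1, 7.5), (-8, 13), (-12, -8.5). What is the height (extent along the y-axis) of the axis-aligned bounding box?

21.5

max y = 13, min y = -8.5, so height = 21.5.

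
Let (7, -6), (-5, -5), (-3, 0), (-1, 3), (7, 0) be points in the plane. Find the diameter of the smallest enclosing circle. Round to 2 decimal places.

The minimum enclosing circle is determined by three boundary points: (7, -6), (-5, -5), (7, 0).
Their circumcentre is (29/24, -3) with r² = 24505/576.
The farthest remaining point (-1, 3) is at distance² 23545/576 ≤ 24505/576.
Diameter = 2r = 2√(24505/576) ≈ 13.05.

13.05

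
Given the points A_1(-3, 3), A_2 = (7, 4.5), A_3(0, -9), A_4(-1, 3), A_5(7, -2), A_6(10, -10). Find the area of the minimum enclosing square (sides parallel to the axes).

The bounding box has width 13 and height 14.5.
An axis-aligned square enclosing the set must have side ≥ max(width, height).
So the minimum side is max(13, 14.5) = 14.5.
Area = 14.5² = 210.25.

210.25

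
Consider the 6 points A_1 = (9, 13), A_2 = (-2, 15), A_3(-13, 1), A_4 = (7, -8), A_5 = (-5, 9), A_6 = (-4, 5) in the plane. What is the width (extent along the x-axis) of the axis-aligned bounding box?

22

max x = 9, min x = -13, so width = 22.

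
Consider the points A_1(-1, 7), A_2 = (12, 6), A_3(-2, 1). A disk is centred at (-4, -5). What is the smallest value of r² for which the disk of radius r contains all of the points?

The required radius is the distance from (-4, -5) to the farthest point.
Squared distances: 153, 377, 40.
Maximum is 377, attained at A_2.

377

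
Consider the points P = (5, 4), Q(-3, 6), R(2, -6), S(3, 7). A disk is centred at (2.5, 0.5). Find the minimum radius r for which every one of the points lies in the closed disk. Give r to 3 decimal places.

7.778

The required radius is the distance from (2.5, 0.5) to the farthest point.
Squared distances: 18.5, 60.5, 42.5, 42.5.
Maximum is 60.5, attained at Q.
r = √(60.5) ≈ 7.778.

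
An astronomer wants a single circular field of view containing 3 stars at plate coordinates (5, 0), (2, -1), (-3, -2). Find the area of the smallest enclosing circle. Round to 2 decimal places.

53.41

Call the three points A, B, C in the order given.
Side lengths²: AB² = 10, AC² = 68, BC² = 26.
Since AC² = 68 ≥ 26 + 10 = 36, the angle opposite AC is not acute, so the smallest enclosing circle has AC as diameter.
Centre = midpoint of AC = (1, -1), r² = 68/4 = 17.
Area = π·r² = π·17 ≈ 53.41.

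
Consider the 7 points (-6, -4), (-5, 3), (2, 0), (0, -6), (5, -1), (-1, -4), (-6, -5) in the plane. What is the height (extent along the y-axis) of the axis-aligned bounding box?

9

max y = 3, min y = -6, so height = 9.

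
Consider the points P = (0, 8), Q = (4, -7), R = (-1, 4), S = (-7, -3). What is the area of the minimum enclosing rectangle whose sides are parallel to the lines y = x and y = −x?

In coordinates u = x + y, v = x − y the rectangle is axis-aligned; the map (x,y)→(u,v) scales areas by 2.
u-values: 8, -3, 3, -10; range = 8 − (-10) = 18.
v-values: -8, 11, -5, -4; range = 11 − (-8) = 19.
Area = (18 × 19) / 2 = 171.

171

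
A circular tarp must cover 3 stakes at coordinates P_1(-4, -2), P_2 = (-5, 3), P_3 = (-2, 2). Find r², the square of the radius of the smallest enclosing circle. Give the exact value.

Side lengths²: P_1P_2² = 26, P_1P_3² = 20, P_2P_3² = 10.
Since P_1P_2² = 26 < 20 + 10 = 30, the triangle is acute, so the smallest enclosing circle is the circumcircle.
Circumcentre = (-29/7, 4/7), r² = 325/49.

325/49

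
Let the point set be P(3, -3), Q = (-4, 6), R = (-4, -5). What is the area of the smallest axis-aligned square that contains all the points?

121

The bounding box has width 7 and height 11.
An axis-aligned square enclosing the set must have side ≥ max(width, height).
So the minimum side is max(7, 11) = 11.
Area = 11² = 121.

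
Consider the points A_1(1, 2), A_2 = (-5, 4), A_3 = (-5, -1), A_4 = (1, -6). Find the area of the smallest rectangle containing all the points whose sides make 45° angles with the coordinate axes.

72

In coordinates u = x + y, v = x − y the rectangle is axis-aligned; the map (x,y)→(u,v) scales areas by 2.
u-values: 3, -1, -6, -5; range = 3 − (-6) = 9.
v-values: -1, -9, -4, 7; range = 7 − (-9) = 16.
Area = (9 × 16) / 2 = 72.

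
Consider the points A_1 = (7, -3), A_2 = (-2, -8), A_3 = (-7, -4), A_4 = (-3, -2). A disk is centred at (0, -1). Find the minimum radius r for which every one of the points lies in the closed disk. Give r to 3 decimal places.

7.616

The required radius is the distance from (0, -1) to the farthest point.
Squared distances: 53, 53, 58, 10.
Maximum is 58, attained at A_3.
r = √58 ≈ 7.616.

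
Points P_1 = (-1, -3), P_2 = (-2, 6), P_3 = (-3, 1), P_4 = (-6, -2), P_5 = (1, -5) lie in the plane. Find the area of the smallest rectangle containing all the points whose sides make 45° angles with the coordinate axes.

In coordinates u = x + y, v = x − y the rectangle is axis-aligned; the map (x,y)→(u,v) scales areas by 2.
u-values: -4, 4, -2, -8, -4; range = 4 − (-8) = 12.
v-values: 2, -8, -4, -4, 6; range = 6 − (-8) = 14.
Area = (12 × 14) / 2 = 84.

84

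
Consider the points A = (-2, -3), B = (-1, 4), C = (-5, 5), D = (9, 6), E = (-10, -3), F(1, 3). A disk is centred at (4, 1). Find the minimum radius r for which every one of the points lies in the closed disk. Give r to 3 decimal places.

The required radius is the distance from (4, 1) to the farthest point.
Squared distances: 52, 34, 97, 50, 212, 13.
Maximum is 212, attained at E.
r = √212 ≈ 14.560.

14.560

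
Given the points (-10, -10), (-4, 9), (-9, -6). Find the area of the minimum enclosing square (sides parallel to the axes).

The bounding box has width 6 and height 19.
An axis-aligned square enclosing the set must have side ≥ max(width, height).
So the minimum side is max(6, 19) = 19.
Area = 19² = 361.

361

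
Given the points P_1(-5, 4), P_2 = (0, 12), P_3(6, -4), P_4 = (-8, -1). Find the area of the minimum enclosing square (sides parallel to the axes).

256

The bounding box has width 14 and height 16.
An axis-aligned square enclosing the set must have side ≥ max(width, height).
So the minimum side is max(14, 16) = 16.
Area = 16² = 256.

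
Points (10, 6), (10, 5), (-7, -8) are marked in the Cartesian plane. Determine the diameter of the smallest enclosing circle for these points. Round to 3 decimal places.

Call the three points A, B, C in the order given.
Side lengths²: AB² = 1, AC² = 485, BC² = 458.
Since AC² = 485 ≥ 458 + 1 = 459, the angle opposite AC is not acute, so the smallest enclosing circle has AC as diameter.
Centre = midpoint of AC = (1.5, -1), r² = 485/4 = 121.25.
Diameter = 2r = 2√(121.25) ≈ 22.023.

22.023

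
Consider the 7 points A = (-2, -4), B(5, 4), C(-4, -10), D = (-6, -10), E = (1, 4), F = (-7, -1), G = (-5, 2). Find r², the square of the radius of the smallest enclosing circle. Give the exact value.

The minimum enclosing circle of a finite set is fixed by two of the points (as a diameter) or three (as a circumcircle).
The farthest pair is B–D with squared distance 317. The circle on this segment as diameter has centre (-0.5, -3) and r² = 317/4 = 79.25.
Check A: distance² to centre = 3.25 ≤ 79.25, so it lies inside.
All remaining points lie in this disk, and no smaller disk contains both endpoints, so this is the minimum enclosing circle.

79.25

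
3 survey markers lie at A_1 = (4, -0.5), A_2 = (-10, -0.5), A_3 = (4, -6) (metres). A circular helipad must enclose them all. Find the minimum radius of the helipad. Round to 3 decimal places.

7.521

Side lengths²: A_1A_2² = 196, A_1A_3² = 30.25, A_2A_3² = 226.25.
Since A_2A_3² = 226.25 ≥ 196 + 30.25 = 226.25, the angle opposite A_2A_3 is not acute, so the smallest enclosing circle has A_2A_3 as diameter.
Centre = midpoint of A_2A_3 = (-3, -3.25), r² = 226.25/4 = 56.5625.
r = √(56.5625) ≈ 7.521.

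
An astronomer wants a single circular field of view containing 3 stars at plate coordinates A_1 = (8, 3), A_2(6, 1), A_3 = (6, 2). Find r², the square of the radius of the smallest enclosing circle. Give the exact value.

Side lengths²: A_1A_2² = 8, A_1A_3² = 5, A_2A_3² = 1.
Since A_1A_2² = 8 ≥ 5 + 1 = 6, the angle opposite A_1A_2 is not acute, so the smallest enclosing circle has A_1A_2 as diameter.
Centre = midpoint of A_1A_2 = (7, 2), r² = 8/4 = 2.

2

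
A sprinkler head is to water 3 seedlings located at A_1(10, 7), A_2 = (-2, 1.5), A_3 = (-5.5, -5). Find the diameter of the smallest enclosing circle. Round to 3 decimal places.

19.602

Side lengths²: A_1A_2² = 174.25, A_1A_3² = 384.25, A_2A_3² = 54.5.
Since A_1A_3² = 384.25 ≥ 174.25 + 54.5 = 228.75, the angle opposite A_1A_3 is not acute, so the smallest enclosing circle has A_1A_3 as diameter.
Centre = midpoint of A_1A_3 = (2.25, 1), r² = 384.25/4 = 96.0625.
Diameter = 2r = 2√(96.0625) ≈ 19.602.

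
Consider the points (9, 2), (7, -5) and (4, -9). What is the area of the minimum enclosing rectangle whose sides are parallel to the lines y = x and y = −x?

In coordinates u = x + y, v = x − y the rectangle is axis-aligned; the map (x,y)→(u,v) scales areas by 2.
u-values: 11, 2, -5; range = 11 − (-5) = 16.
v-values: 7, 12, 13; range = 13 − 7 = 6.
Area = (16 × 6) / 2 = 48.

48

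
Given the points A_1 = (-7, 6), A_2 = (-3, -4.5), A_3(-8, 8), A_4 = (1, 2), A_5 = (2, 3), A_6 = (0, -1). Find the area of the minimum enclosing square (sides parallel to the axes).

The bounding box has width 10 and height 12.5.
An axis-aligned square enclosing the set must have side ≥ max(width, height).
So the minimum side is max(10, 12.5) = 12.5.
Area = 12.5² = 156.25.

156.25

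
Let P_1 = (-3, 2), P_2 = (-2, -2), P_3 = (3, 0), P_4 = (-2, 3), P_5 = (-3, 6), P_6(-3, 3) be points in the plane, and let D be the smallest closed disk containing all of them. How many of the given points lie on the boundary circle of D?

3

The minimum enclosing circle of a finite set is fixed by two of the points (as a diameter) or three (as a circumcircle).
The minimum enclosing circle is determined by three boundary points: P_2, P_3, P_5.
Their circumcentre is (-11/14, 31/14) with r² = 1885/98.
The farthest remaining point P_6 is at distance² 541/98 ≤ 1885/98.
The points at distance exactly r from the centre are P_2, P_3, P_5 — 3 points.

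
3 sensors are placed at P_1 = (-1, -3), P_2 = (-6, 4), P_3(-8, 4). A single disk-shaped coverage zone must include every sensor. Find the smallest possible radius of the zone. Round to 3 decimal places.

Side lengths²: P_1P_2² = 74, P_1P_3² = 98, P_2P_3² = 4.
Since P_1P_3² = 98 ≥ 74 + 4 = 78, the angle opposite P_1P_3 is not acute, so the smallest enclosing circle has P_1P_3 as diameter.
Centre = midpoint of P_1P_3 = (-4.5, 0.5), r² = 98/4 = 24.5.
r = √(24.5) ≈ 4.950.

4.950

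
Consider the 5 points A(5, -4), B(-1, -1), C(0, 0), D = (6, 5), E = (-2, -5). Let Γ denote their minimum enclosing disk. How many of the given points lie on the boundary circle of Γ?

A smallest enclosing disk is always determined by at most three of the input points on its boundary.
The farthest pair is D–E with squared distance 164. The circle on this segment as diameter has centre (2, 0) and r² = 164/4 = 41.
Check A: distance² to centre = 25 ≤ 41, so it lies inside.
All remaining points lie in this disk, and no smaller disk contains both endpoints, so this is the minimum enclosing circle.
The points at distance exactly r from the centre are D, E — 2 points.

2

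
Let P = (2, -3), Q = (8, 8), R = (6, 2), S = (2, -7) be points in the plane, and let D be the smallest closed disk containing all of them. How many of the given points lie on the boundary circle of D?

A smallest enclosing disk is always determined by at most three of the input points on its boundary.
The farthest pair is Q–S with squared distance 261. The circle on this segment as diameter has centre (5, 0.5) and r² = 261/4 = 65.25.
Check P: distance² to centre = 21.25 ≤ 65.25, so it lies inside.
All remaining points lie in this disk, and no smaller disk contains both endpoints, so this is the minimum enclosing circle.
The points at distance exactly r from the centre are Q, S — 2 points.

2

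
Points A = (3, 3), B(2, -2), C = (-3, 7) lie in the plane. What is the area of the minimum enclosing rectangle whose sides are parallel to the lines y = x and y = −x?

42

In coordinates u = x + y, v = x − y the rectangle is axis-aligned; the map (x,y)→(u,v) scales areas by 2.
u-values: 6, 0, 4; range = 6 − 0 = 6.
v-values: 0, 4, -10; range = 4 − (-10) = 14.
Area = (6 × 14) / 2 = 42.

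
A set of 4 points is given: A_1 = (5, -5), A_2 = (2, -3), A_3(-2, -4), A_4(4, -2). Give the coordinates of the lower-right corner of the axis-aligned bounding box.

x-range [-2, 5], y-range [-5, -2].
The lower-right corner is (5, -5).

(5, -5)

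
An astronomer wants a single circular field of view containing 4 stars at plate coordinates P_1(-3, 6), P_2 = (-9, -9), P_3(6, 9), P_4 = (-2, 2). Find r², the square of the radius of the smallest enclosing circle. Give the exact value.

The minimum enclosing circle of a finite set is fixed by two of the points (as a diameter) or three (as a circumcircle).
The farthest pair is P_2–P_3 with squared distance 549. The circle on this segment as diameter has centre (-1.5, 0) and r² = 549/4 = 137.25.
Check P_1: distance² to centre = 38.25 ≤ 137.25, so it lies inside.
All remaining points lie in this disk, and no smaller disk contains both endpoints, so this is the minimum enclosing circle.

137.25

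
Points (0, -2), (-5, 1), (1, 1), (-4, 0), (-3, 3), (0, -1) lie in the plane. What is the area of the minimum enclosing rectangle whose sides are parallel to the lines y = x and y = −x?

In coordinates u = x + y, v = x − y the rectangle is axis-aligned; the map (x,y)→(u,v) scales areas by 2.
u-values: -2, -4, 2, -4, 0, -1; range = 2 − (-4) = 6.
v-values: 2, -6, 0, -4, -6, 1; range = 2 − (-6) = 8.
Area = (6 × 8) / 2 = 24.

24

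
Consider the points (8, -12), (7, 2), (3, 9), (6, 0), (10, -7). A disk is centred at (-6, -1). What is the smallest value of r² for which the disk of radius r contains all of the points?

317

The required radius is the distance from (-6, -1) to the farthest point.
Squared distances: 317, 178, 181, 145, 292.
Maximum is 317, attained at (8, -12).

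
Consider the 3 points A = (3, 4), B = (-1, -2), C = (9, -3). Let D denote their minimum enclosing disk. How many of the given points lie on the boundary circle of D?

Side lengths²: AB² = 52, AC² = 85, BC² = 101.
Since BC² = 101 < 85 + 52 = 137, the triangle is acute, so the smallest enclosing circle is the circumcircle.
Circumcentre = (4.140625, -1.09375), r² = 27.2473144531.
The points at distance exactly r from the centre are A, B, C — 3 points.

3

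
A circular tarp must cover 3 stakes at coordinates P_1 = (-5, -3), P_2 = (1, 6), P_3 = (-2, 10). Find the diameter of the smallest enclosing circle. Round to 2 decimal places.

13.34

Side lengths²: P_1P_2² = 117, P_1P_3² = 178, P_2P_3² = 25.
Since P_1P_3² = 178 ≥ 117 + 25 = 142, the angle opposite P_1P_3 is not acute, so the smallest enclosing circle has P_1P_3 as diameter.
Centre = midpoint of P_1P_3 = (-3.5, 3.5), r² = 178/4 = 44.5.
Diameter = 2r = 2√(44.5) ≈ 13.34.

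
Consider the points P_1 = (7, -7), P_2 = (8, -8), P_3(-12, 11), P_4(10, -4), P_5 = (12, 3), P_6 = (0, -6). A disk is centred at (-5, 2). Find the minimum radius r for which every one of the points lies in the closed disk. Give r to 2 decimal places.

The required radius is the distance from (-5, 2) to the farthest point.
Squared distances: 225, 269, 130, 261, 290, 89.
Maximum is 290, attained at P_5.
r = √290 ≈ 17.03.

17.03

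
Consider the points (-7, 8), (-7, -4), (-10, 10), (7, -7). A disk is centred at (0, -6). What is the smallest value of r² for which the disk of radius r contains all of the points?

The required radius is the distance from (0, -6) to the farthest point.
Squared distances: 245, 53, 356, 50.
Maximum is 356, attained at (-10, 10).

356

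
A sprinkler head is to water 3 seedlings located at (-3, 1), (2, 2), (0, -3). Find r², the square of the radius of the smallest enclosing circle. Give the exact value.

9425/1058

Call the three points A, B, C in the order given.
Side lengths²: AB² = 26, AC² = 25, BC² = 29.
Since BC² = 29 < 26 + 25 = 51, the triangle is acute, so the smallest enclosing circle is the circumcircle.
Circumcentre = (-9/46, -1/46), r² = 9425/1058.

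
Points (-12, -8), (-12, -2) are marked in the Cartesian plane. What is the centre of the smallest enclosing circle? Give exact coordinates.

The smallest circle enclosing two points has them as diameter endpoints.
Centre = midpoint = (-12, -5); r² = |(-12, -8)−(-12, -2)|²/4 = 36/4 = 9.
Centre = (-12, -5).

(-12, -5)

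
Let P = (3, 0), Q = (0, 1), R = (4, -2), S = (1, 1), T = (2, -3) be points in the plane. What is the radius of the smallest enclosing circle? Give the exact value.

2.5

A smallest enclosing disk is always determined by at most three of the input points on its boundary.
The farthest pair is Q–R with squared distance 25. The circle on this segment as diameter has centre (2, -0.5) and r² = 25/4 = 6.25.
Check P: distance² to centre = 1.25 ≤ 6.25, so it lies inside.
All remaining points lie in this disk, and no smaller disk contains both endpoints, so this is the minimum enclosing circle.
r = √(6.25) = 2.5.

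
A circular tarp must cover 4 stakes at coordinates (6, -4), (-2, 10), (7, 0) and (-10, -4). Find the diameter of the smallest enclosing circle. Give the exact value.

By Welzl's lemma the MEC is supported by two points (diametrically opposite) or three points (on a circumcircle).
The minimum enclosing circle is determined by three boundary points: (6, -4), (-2, 10), (-10, -4).
Their circumcentre is (-2, 5/7) with r² = 4225/49.
The farthest remaining point (7, 0) is at distance² 3994/49 ≤ 4225/49.
Diameter = 2r = 2√(4225/49) = 130/7.

130/7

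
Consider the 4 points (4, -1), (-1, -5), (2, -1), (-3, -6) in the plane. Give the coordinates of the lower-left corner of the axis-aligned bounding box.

(-3, -6)

x-range [-3, 4], y-range [-6, -1].
The lower-left corner is (-3, -6).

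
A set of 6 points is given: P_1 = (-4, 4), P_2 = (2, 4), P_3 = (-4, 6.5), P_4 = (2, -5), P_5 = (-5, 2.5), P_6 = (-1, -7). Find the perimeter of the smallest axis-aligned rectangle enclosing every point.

Width = max x − min x = 2 − (-5) = 7.
Height = max y − min y = 6.5 − (-7) = 13.5.
Perimeter = 2(7 + 13.5) = 41.

41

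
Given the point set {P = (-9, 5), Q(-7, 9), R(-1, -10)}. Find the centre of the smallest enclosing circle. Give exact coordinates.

Side lengths²: PQ² = 20, PR² = 289, QR² = 397.
Since QR² = 397 ≥ 289 + 20 = 309, the angle opposite QR is not acute, so the smallest enclosing circle has QR as diameter.
Centre = midpoint of QR = (-4, -0.5), r² = 397/4 = 99.25.
Centre = (-4, -0.5).

(-4, -0.5)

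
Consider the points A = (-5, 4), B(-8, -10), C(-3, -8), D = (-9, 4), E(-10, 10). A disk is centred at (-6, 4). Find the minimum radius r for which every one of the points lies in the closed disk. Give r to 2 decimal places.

14.14

The required radius is the distance from (-6, 4) to the farthest point.
Squared distances: 1, 200, 153, 9, 52.
Maximum is 200, attained at B.
r = √200 ≈ 14.14.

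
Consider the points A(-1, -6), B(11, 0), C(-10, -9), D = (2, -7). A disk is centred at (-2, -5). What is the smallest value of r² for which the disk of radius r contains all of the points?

The required radius is the distance from (-2, -5) to the farthest point.
Squared distances: 2, 194, 80, 20.
Maximum is 194, attained at B.

194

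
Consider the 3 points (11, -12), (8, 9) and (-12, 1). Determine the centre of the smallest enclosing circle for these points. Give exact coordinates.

(40/37, -100/37)

Call the three points A, B, C in the order given.
Side lengths²: AB² = 450, AC² = 698, BC² = 464.
Since AC² = 698 < 464 + 450 = 914, the triangle is acute, so the smallest enclosing circle is the circumcircle.
Circumcentre = (40/37, -100/37), r² = 253025/1369.
Centre = (40/37, -100/37).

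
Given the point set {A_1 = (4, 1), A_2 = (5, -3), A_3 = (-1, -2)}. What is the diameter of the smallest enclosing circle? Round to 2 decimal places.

6.36

Side lengths²: A_1A_2² = 17, A_1A_3² = 34, A_2A_3² = 37.
Since A_2A_3² = 37 < 34 + 17 = 51, the triangle is acute, so the smallest enclosing circle is the circumcircle.
Circumcentre = (99/46, -73/46), r² = 10693/1058.
Diameter = 2r = 2√(10693/1058) ≈ 6.36.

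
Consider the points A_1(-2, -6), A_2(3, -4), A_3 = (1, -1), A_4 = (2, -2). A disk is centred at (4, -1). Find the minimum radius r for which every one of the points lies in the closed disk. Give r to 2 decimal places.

The required radius is the distance from (4, -1) to the farthest point.
Squared distances: 61, 10, 9, 5.
Maximum is 61, attained at A_1.
r = √61 ≈ 7.81.

7.81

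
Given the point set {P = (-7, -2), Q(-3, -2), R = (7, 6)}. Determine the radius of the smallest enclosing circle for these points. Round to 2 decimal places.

Side lengths²: PQ² = 16, PR² = 260, QR² = 164.
Since PR² = 260 ≥ 164 + 16 = 180, the angle opposite PR is not acute, so the smallest enclosing circle has PR as diameter.
Centre = midpoint of PR = (0, 2), r² = 260/4 = 65.
r = √65 ≈ 8.06.

8.06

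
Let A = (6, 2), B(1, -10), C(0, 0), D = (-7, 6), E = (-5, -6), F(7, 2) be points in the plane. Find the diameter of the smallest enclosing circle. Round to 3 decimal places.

A smallest enclosing disk is always determined by at most three of the input points on its boundary.
The minimum enclosing circle is determined by three boundary points: B, D, F.
Their circumcentre is (-1.5, -1.25) with r² = 82.8125.
The farthest remaining point A is at distance² 66.8125 ≤ 82.8125.
Diameter = 2r = 2√(82.8125) ≈ 18.200.

18.200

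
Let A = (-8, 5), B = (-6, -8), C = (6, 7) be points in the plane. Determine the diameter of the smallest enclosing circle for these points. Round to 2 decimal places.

Side lengths²: AB² = 173, AC² = 200, BC² = 369.
Since BC² = 369 < 200 + 173 = 373, the triangle is acute, so the smallest enclosing circle is the circumcircle.
Circumcentre = (-5/62, -27/62), r² = 177325/1922.
Diameter = 2r = 2√(177325/1922) ≈ 19.21.

19.21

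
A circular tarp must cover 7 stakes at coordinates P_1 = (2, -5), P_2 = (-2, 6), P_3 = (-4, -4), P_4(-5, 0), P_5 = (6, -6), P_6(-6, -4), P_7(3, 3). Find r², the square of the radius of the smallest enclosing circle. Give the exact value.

The minimum enclosing circle is determined by three boundary points: P_2, P_5, P_6.
Their circumcentre is (0.6875, -0.875) with r² = 54.48828125.
The farthest remaining point P_4 is at distance² 33.11328125 ≤ 54.48828125.

54.48828125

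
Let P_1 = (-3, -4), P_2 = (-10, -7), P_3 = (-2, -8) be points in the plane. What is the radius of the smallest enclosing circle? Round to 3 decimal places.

Side lengths²: P_1P_2² = 58, P_1P_3² = 17, P_2P_3² = 65.
Since P_2P_3² = 65 < 58 + 17 = 75, the triangle is acute, so the smallest enclosing circle is the circumcircle.
Circumcentre = (-367/62, -425/62), r² = 32045/1922.
r = √(32045/1922) ≈ 4.083.

4.083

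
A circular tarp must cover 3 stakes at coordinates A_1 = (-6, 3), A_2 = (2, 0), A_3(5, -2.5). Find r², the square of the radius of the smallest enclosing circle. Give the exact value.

Side lengths²: A_1A_2² = 73, A_1A_3² = 151.25, A_2A_3² = 15.25.
Since A_1A_3² = 151.25 ≥ 73 + 15.25 = 88.25, the angle opposite A_1A_3 is not acute, so the smallest enclosing circle has A_1A_3 as diameter.
Centre = midpoint of A_1A_3 = (-0.5, 0.25), r² = 151.25/4 = 37.8125.

37.8125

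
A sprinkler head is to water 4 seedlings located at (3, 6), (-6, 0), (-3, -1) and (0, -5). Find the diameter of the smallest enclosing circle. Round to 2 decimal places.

The minimum enclosing circle is determined by three boundary points: (3, 6), (-6, 0), (0, -5).
Their circumcentre is (-7/54, 17/18) with r² = 51545/1458.
The farthest remaining point (-3, -1) is at distance² 17525/1458 ≤ 51545/1458.
Diameter = 2r = 2√(51545/1458) ≈ 11.89.

11.89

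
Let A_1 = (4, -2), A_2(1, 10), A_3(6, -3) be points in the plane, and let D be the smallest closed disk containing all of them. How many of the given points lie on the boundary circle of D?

Side lengths²: A_1A_2² = 153, A_1A_3² = 5, A_2A_3² = 194.
Since A_2A_3² = 194 ≥ 153 + 5 = 158, the angle opposite A_2A_3 is not acute, so the smallest enclosing circle has A_2A_3 as diameter.
Centre = midpoint of A_2A_3 = (3.5, 3.5), r² = 194/4 = 48.5.
The points at distance exactly r from the centre are A_2, A_3 — 2 points.

2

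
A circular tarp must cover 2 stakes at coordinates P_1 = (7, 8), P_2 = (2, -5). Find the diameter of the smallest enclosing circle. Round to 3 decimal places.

13.928

The smallest circle enclosing two points has them as diameter endpoints.
Centre = midpoint = (4.5, 1.5); r² = |P_1P_2|²/4 = 194/4 = 48.5.
Diameter = 2r = 2√(48.5) ≈ 13.928.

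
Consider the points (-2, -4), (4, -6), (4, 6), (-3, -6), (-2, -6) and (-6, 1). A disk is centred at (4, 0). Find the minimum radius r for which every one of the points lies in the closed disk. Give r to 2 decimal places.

The required radius is the distance from (4, 0) to the farthest point.
Squared distances: 52, 36, 36, 85, 72, 101.
Maximum is 101, attained at (-6, 1).
r = √101 ≈ 10.05.

10.05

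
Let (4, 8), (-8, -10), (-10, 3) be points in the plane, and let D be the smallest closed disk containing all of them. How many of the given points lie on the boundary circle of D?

2

Call the three points A, B, C in the order given.
Side lengths²: AB² = 468, AC² = 221, BC² = 173.
Since AB² = 468 ≥ 221 + 173 = 394, the angle opposite AB is not acute, so the smallest enclosing circle has AB as diameter.
Centre = midpoint of AB = (-2, -1), r² = 468/4 = 117.
The points at distance exactly r from the centre are (4, 8), (-8, -10) — 2 points.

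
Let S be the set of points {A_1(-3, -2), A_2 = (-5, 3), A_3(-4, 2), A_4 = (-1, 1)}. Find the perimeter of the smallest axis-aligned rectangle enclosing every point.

Width = max x − min x = -1 − (-5) = 4.
Height = max y − min y = 3 − (-2) = 5.
Perimeter = 2(4 + 5) = 18.

18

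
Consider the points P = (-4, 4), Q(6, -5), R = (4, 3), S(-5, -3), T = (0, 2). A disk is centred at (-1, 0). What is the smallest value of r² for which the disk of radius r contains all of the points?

The required radius is the distance from (-1, 0) to the farthest point.
Squared distances: 25, 74, 34, 25, 5.
Maximum is 74, attained at Q.

74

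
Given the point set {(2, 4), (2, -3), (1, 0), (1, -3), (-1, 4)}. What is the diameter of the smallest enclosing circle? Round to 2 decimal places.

A smallest enclosing disk is always determined by at most three of the input points on its boundary.
The farthest pair is (2, -3)–(-1, 4) with squared distance 58. The circle on this segment as diameter has centre (0.5, 0.5) and r² = 58/4 = 14.5.
Check (2, 4): distance² to centre = 14.5 ≤ 14.5, so it lies inside.
All remaining points lie in this disk, and no smaller disk contains both endpoints, so this is the minimum enclosing circle.
Diameter = 2r = 2√(14.5) ≈ 7.62.

7.62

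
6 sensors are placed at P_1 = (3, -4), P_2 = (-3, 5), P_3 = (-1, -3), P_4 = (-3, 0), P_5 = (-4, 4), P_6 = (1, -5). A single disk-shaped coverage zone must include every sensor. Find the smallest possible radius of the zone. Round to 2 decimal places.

5.43

By Welzl's lemma the MEC is supported by two points (diametrically opposite) or three points (on a circumcircle).
The minimum enclosing circle is determined by three boundary points: P_1, P_2, P_6.
Their circumcentre is (-0.375, 0.25) with r² = 29.453125.
The farthest remaining point P_5 is at distance² 27.203125 ≤ 29.453125.
r = √(29.453125) ≈ 5.43.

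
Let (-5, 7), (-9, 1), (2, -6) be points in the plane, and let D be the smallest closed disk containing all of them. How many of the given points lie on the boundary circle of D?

3

Call the three points A, B, C in the order given.
Side lengths²: AB² = 52, AC² = 218, BC² = 170.
Since AC² = 218 < 170 + 52 = 222, the triangle is acute, so the smallest enclosing circle is the circumcircle.
Circumcentre = (-77/47, 20/47), r² = 120445/2209.
The points at distance exactly r from the centre are (-5, 7), (-9, 1), (2, -6) — 3 points.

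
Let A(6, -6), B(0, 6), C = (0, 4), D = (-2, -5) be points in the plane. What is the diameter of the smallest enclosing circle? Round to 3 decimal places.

The minimum enclosing circle is determined by three boundary points: A, B, D.
Their circumcentre is (8/3, -1/6) with r² = 1625/36.
The farthest remaining point C is at distance² 881/36 ≤ 1625/36.
Diameter = 2r = 2√(1625/36) ≈ 13.437.

13.437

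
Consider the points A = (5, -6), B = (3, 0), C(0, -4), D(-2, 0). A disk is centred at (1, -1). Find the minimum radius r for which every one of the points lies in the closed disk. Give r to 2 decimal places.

The required radius is the distance from (1, -1) to the farthest point.
Squared distances: 41, 5, 10, 10.
Maximum is 41, attained at A.
r = √41 ≈ 6.40.

6.40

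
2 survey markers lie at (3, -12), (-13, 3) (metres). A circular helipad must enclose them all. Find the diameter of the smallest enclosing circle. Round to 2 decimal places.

21.93

The smallest circle enclosing two points has them as diameter endpoints.
Centre = midpoint = (-5, -4.5); r² = |(3, -12)−(-13, 3)|²/4 = 481/4 = 120.25.
Diameter = 2r = 2√(120.25) ≈ 21.93.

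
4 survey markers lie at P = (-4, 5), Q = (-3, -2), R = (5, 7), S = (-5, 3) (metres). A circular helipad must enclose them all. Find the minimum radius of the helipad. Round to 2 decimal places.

6.02

The minimum enclosing circle of a finite set is fixed by two of the points (as a diameter) or three (as a circumcircle).
The farthest pair is Q–R with squared distance 145. The circle on this segment as diameter has centre (1, 2.5) and r² = 145/4 = 36.25.
Check P: distance² to centre = 31.25 ≤ 36.25, so it lies inside.
All remaining points lie in this disk, and no smaller disk contains both endpoints, so this is the minimum enclosing circle.
r = √(36.25) ≈ 6.02.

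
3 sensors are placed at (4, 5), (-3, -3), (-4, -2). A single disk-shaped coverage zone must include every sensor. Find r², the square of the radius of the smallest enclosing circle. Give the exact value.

Call the three points A, B, C in the order given.
Side lengths²: AB² = 113, AC² = 113, BC² = 2.
Since AC² = 113 < 113 + 2 = 115, the triangle is acute, so the smallest enclosing circle is the circumcircle.
Circumcentre = (7/30, 37/30), r² = 12769/450.

12769/450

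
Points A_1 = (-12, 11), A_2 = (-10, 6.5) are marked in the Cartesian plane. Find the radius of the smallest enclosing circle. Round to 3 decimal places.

The smallest circle enclosing two points has them as diameter endpoints.
Centre = midpoint = (-11, 8.75); r² = |A_1A_2|²/4 = 24.25/4 = 6.0625.
r = √(6.0625) ≈ 2.462.

2.462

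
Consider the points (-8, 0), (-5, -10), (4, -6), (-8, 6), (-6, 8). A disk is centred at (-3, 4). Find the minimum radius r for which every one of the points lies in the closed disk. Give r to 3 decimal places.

14.142

The required radius is the distance from (-3, 4) to the farthest point.
Squared distances: 41, 200, 149, 29, 25.
Maximum is 200, attained at (-5, -10).
r = √200 ≈ 14.142.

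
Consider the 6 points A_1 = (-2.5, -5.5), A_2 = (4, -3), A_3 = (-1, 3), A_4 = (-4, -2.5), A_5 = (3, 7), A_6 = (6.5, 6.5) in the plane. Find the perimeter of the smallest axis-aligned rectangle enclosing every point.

Width = max x − min x = 6.5 − (-4) = 10.5.
Height = max y − min y = 7 − (-5.5) = 12.5.
Perimeter = 2(10.5 + 12.5) = 46.

46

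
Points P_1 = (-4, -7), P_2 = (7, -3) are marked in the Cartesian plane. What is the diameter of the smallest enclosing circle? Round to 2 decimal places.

The smallest circle enclosing two points has them as diameter endpoints.
Centre = midpoint = (1.5, -5); r² = |P_1P_2|²/4 = 137/4 = 34.25.
Diameter = 2r = 2√(34.25) ≈ 11.70.

11.70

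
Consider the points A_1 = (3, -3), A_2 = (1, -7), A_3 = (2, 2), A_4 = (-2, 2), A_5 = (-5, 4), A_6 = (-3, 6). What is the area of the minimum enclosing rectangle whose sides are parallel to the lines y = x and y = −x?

85

In coordinates u = x + y, v = x − y the rectangle is axis-aligned; the map (x,y)→(u,v) scales areas by 2.
u-values: 0, -6, 4, 0, -1, 3; range = 4 − (-6) = 10.
v-values: 6, 8, 0, -4, -9, -9; range = 8 − (-9) = 17.
Area = (10 × 17) / 2 = 85.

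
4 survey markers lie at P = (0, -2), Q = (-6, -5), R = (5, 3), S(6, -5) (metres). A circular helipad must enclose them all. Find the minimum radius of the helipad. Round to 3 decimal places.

The minimum enclosing circle of a finite set is fixed by two of the points (as a diameter) or three (as a circumcircle).
The minimum enclosing circle is determined by three boundary points: Q, R, S.
Their circumcentre is (0, -1.6875) with r² = 46.97265625.
The farthest remaining point P is at distance² 0.09765625 ≤ 46.97265625.
r = √(46.97265625) ≈ 6.854.

6.854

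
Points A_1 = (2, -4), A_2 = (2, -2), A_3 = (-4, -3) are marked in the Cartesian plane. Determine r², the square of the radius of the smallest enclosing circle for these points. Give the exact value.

1369/144

Side lengths²: A_1A_2² = 4, A_1A_3² = 37, A_2A_3² = 37.
Since A_2A_3² = 37 < 37 + 4 = 41, the triangle is acute, so the smallest enclosing circle is the circumcircle.
Circumcentre = (-11/12, -3), r² = 1369/144.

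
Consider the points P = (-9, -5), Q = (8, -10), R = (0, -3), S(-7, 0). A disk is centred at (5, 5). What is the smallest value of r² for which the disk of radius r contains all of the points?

296

The required radius is the distance from (5, 5) to the farthest point.
Squared distances: 296, 234, 89, 169.
Maximum is 296, attained at P.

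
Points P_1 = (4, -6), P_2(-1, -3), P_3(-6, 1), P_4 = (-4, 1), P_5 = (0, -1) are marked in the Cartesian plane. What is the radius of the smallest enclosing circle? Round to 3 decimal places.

By Welzl's lemma the MEC is supported by two points (diametrically opposite) or three points (on a circumcircle).
The farthest pair is P_1–P_3 with squared distance 149. The circle on this segment as diameter has centre (-1, -2.5) and r² = 149/4 = 37.25.
Check P_2: distance² to centre = 0.25 ≤ 37.25, so it lies inside.
All remaining points lie in this disk, and no smaller disk contains both endpoints, so this is the minimum enclosing circle.
r = √(37.25) ≈ 6.103.

6.103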